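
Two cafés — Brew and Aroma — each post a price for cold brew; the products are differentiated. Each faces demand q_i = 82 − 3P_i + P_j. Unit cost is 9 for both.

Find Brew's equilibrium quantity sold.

38.4

Brew's profit: π = (P_{Brew} − 9)(82 − 3P_{Brew} + P_{Aroma}).
∂π/∂P_{Brew} = 109 − 6P_{Brew} + P_{Aroma} = 0 ⇒ P_{Brew} = 109/6 + (1/6)P_{Aroma}.
The game is symmetric, so in equilibrium P_{Aroma} = P_{Brew}: the reaction function gives (5/6)P_{Brew} = 109/6, hence P_{Brew} = 21.8.
q_{Brew} = 82 − 3·21.8 + 21.8 = 38.4.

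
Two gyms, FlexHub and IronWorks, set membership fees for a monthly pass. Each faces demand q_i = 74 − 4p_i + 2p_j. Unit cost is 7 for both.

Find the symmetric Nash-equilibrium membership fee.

FlexHub's profit: π = (p_{FlexHub} − 7)(74 − 4p_{FlexHub} + 2p_{IronWorks}).
∂π/∂p_{FlexHub} = 102 − 8p_{FlexHub} + 2p_{IronWorks} = 0 ⇒ p_{FlexHub} = 12.75 + 0.25p_{IronWorks}.
By symmetry p_{IronWorks} = p_{FlexHub}; substituting into the reaction function, 0.75p_{FlexHub} = 12.75 and p_{FlexHub} = 17.

17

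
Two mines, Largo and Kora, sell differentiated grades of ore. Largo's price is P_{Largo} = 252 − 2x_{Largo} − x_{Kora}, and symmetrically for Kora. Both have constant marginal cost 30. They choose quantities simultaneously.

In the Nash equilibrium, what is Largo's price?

Mine Largo's profit: π = x_{Largo}(252 − 2x_{Largo} − x_{Kora}) − 30x_{Largo}.
∂π/∂x_{Largo} = 222 − 4x_{Largo} − x_{Kora} = 0 ⇒ x_{Largo} = 55.5 − 0.25x_{Kora}.
The game is symmetric, so in equilibrium x_{Kora} = x_{Largo}: the reaction function gives 1.25x_{Largo} = 55.5, hence x_{Largo} = 44.4.
P_{Largo} = 252 − 2·44.4 − 44.4 = 118.8.

118.8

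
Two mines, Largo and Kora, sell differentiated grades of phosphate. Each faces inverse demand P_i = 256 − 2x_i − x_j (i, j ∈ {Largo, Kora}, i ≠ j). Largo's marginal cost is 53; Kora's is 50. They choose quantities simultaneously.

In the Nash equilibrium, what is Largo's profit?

Mine Largo's profit: π = x_{Largo}(256 − 2x_{Largo} − x_{Kora}) − 53x_{Largo}.
∂π/∂x_{Largo} = 203 − 4x_{Largo} − x_{Kora} = 0 ⇒ x_{Largo} = 50.75 − 0.25x_{Kora}.
Similarly x_{Kora} = 51.5 − 0.25x_{Largo}.
Solving the two reaction functions simultaneously: (1 − (−0.25)(−0.25))x_{Largo} = 50.75 − 0.25·51.5, so 0.9375x_{Largo} = 37.875 and x_{Largo} = 40.4.
Then x_{Kora} = 51.5 − 0.25·40.4 = 41.4.
P_{Largo} = 256 − 2·40.4 − 41.4 = 133.8.
Profit = (133.8 − 53)·40.4 = 3264.32.

3264.32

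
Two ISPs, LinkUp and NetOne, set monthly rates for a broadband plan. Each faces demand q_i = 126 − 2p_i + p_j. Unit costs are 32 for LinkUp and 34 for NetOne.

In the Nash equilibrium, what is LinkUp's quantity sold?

63.2

LinkUp's profit: π = (p_{LinkUp} − 32)(126 − 2p_{LinkUp} + p_{NetOne}).
∂π/∂p_{LinkUp} = 190 − 4p_{LinkUp} + p_{NetOne} = 0 ⇒ p_{LinkUp} = 47.5 + 0.25p_{NetOne}.
Similarly p_{NetOne} = 48.5 + 0.25p_{LinkUp}.
Plugging p_{NetOne} into LinkUp's best response: p_{LinkUp} = 47.5 + 0.25(48.5 + 0.25p_{LinkUp}) ⇒ 0.9375p_{LinkUp} = 59.625, so p_{LinkUp} = 63.6.
Then p_{NetOne} = 48.5 + 0.25·63.6 = 64.4.
q_{LinkUp} = 126 − 2·63.6 + 64.4 = 63.2.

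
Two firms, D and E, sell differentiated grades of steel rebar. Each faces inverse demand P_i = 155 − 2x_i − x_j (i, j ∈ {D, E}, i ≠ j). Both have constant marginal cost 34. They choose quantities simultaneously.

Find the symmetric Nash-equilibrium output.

24.2

Firm D's profit: π = x_D(155 − 2x_D − x_E) − 34x_D.
∂π/∂x_D = 121 − 4x_D − x_E = 0 ⇒ x_D = 30.25 − 0.25x_E.
By symmetry x_E = x_D; substituting into the reaction function, 1.25x_D = 30.25 and x_D = 24.2.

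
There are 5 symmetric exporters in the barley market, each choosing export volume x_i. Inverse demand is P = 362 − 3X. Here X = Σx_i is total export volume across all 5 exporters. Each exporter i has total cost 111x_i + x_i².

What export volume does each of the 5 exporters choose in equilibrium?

12.55

A representative exporter's profit is π_i = x_i(362 − 3X) − 111x_i − x_i², with X = x_i + Σ_{j≠i} x_j.
First-order condition: 251 − 8x_i − 3Σ_{j≠i} x_j = 0.
Imposing symmetry (x_j = x for all j) turns Σ_{j≠i} x_j into 4x, so 251 = 20x and x = 12.55.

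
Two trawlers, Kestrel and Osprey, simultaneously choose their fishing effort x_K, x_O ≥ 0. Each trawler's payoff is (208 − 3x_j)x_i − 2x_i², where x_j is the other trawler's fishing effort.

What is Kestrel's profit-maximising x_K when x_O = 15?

Kestrel's payoff is (208 − 3x_O)x_K − 2x_K².
∂π/∂x_K = 208 − 3x_O − 4x_K = 0, so x_K = 52 − 0.75x_O.
At x_O = 15: x_K = 52 − 0.75·15 = 40.75.

40.75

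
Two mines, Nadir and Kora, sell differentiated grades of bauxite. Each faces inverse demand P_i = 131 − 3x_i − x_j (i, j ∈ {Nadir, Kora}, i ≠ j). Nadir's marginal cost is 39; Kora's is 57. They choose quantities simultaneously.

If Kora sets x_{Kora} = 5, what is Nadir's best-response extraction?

14.5

Mine Nadir's profit: π = x_{Nadir}(131 − 3x_{Nadir} − x_{Kora}) − 39x_{Nadir}.
∂π/∂x_{Nadir} = 92 − 6x_{Nadir} − x_{Kora} = 0 ⇒ x_{Nadir} = 46/3 − (1/6)x_{Kora}.
At x_{Kora} = 5: x_{Nadir} = 46/3 − (1/6)·5 = 14.5.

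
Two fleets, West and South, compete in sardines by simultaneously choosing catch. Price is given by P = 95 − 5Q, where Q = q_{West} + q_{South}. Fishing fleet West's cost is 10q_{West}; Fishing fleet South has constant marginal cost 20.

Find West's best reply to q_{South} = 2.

Fishing fleet West's profit: π = q_{West}(95 − 5(q_{West} + q_{South})) − 10q_{West}.
∂π/∂q_{West} = 85 − 10q_{West} − 5q_{South} = 0, so q_{West} = 8.5 − 0.5q_{South}.
At q_{South} = 2: q_{West} = 8.5 − 0.5·2 = 7.5.

7.5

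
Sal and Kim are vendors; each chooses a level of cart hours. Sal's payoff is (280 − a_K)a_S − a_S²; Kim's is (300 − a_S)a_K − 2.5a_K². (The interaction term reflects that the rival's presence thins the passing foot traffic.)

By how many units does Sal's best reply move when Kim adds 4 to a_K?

Expanding Sal's payoff: 280a_S − a_Ka_S − a_S².
∂π/∂a_S = 280 − a_K − 2a_S = 0, so a_S = 140 − 0.5a_K.
The reaction-function slope is −0.5, so a 4-unit rise in a_K moves a_S by −0.5 × 4 = −2. Sal's best response falls — the actions are strategic substitutes.

-2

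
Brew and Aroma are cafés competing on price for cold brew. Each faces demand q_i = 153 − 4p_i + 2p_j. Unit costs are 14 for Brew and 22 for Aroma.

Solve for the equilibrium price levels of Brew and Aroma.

35.9, 39.1

Brew's profit: π = (p_{Brew} − 14)(153 − 4p_{Brew} + 2p_{Aroma}).
∂π/∂p_{Brew} = 209 − 8p_{Brew} + 2p_{Aroma} = 0 ⇒ p_{Brew} = 26.125 + 0.25p_{Aroma}.
Similarly p_{Aroma} = 30.125 + 0.25p_{Brew}.
Substituting the second reaction function into the first: p_{Brew} = 26.125 + 0.25(30.125 + 0.25p_{Brew}), which gives 0.9375p_{Brew} = 1077/32 ⇒ p_{Brew} = 35.9.
Then p_{Aroma} = 30.125 + 0.25·35.9 = 39.1.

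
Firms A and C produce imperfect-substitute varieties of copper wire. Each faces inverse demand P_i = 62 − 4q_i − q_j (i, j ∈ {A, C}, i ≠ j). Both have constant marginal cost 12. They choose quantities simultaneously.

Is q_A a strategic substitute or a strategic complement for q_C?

Firm A's profit: π = q_A(62 − 4q_A − q_C) − 12q_A.
∂π/∂q_A = 50 − 8q_A − q_C = 0 ⇒ q_A = 6.25 − 0.125q_C.
The best-response slope dq_A/dq_C = −0.125 < 0: the reaction function is downward-sloping, so the choices are strategic substitutes.

strategic substitutes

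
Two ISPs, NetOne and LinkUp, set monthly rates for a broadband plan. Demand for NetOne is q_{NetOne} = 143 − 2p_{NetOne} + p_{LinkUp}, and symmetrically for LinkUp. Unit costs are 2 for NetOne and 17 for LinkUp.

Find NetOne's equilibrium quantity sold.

98

NetOne's profit: π = (p_{NetOne} − 2)(143 − 2p_{NetOne} + p_{LinkUp}).
∂π/∂p_{NetOne} = 147 − 4p_{NetOne} + p_{LinkUp} = 0 ⇒ p_{NetOne} = 36.75 + 0.25p_{LinkUp}.
Similarly p_{LinkUp} = 44.25 + 0.25p_{NetOne}.
Solving the two reaction functions simultaneously: (1 − (0.25)(0.25))p_{NetOne} = 36.75 + 0.25·44.25, so 0.9375p_{NetOne} = 47.8125 and p_{NetOne} = 51.
Then p_{LinkUp} = 44.25 + 0.25·51 = 57.
q_{NetOne} = 143 − 2·51 + 57 = 98.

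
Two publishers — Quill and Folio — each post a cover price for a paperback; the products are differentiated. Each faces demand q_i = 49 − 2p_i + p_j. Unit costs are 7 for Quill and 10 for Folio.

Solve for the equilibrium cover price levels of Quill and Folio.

Quill's profit: π = (p_{Quill} − 7)(49 − 2p_{Quill} + p_{Folio}).
∂π/∂p_{Quill} = 63 − 4p_{Quill} + p_{Folio} = 0 ⇒ p_{Quill} = 15.75 + 0.25p_{Folio}.
Similarly p_{Folio} = 17.25 + 0.25p_{Quill}.
Substituting the second reaction function into the first: p_{Quill} = 15.75 + 0.25(17.25 + 0.25p_{Quill}), which gives 0.9375p_{Quill} = 20.0625 ⇒ p_{Quill} = 21.4.
Then p_{Folio} = 17.25 + 0.25·21.4 = 22.6.

21.4, 22.6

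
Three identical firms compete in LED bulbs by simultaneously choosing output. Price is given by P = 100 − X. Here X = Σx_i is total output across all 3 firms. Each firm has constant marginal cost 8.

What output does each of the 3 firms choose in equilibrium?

23

A representative firm's profit is π_i = x_i(100 − X) − 8x_i, with X = x_i + Σ_{j≠i} x_j.
First-order condition: 92 − 2x_i − Σ_{j≠i} x_j = 0.
In a symmetric equilibrium every firm chooses the same x, so Σ_{j≠i} x_j = 2x. The condition becomes 92 − 4x = 0, giving x = 92/4 = 23.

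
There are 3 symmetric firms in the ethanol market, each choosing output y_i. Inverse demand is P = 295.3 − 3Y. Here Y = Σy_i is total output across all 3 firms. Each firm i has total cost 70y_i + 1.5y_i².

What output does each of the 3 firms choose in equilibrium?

A representative firm's profit is π_i = y_i(295.3 − 3Y) − 70y_i − 1.5y_i², with Y = y_i + Σ_{j≠i} y_j.
First-order condition: 225.3 − 9y_i − 3Σ_{j≠i} y_j = 0.
With identical firms, set every y_j = y: then 225.3 − 9y − 6y = 0, i.e. y = 225.3/15 = 15.02.

15.02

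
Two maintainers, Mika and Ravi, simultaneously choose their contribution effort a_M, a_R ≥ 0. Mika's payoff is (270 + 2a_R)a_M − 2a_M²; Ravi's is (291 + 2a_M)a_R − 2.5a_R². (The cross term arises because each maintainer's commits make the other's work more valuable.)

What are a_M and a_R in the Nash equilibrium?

120.75, 106.5

Expanding Mika's payoff: 270a_M + 2a_Ra_M − 2a_M².
∂π/∂a_M = 270 + 2a_R − 4a_M = 0, so a_M = 67.5 + 0.5a_R.
Likewise for Ravi: a_R = 58.2 + 0.4a_M.
Solving the two reaction functions simultaneously: (1 − (0.5)(0.4))a_M = 67.5 + 0.5·58.2, so 0.8a_M = 96.6 and a_M = 120.75.
Then a_R = 58.2 + 0.4·120.75 = 106.5.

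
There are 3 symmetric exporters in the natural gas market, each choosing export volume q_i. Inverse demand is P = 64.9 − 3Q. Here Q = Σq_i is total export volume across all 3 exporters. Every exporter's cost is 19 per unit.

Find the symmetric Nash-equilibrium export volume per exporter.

A representative exporter's profit is π_i = q_i(64.9 − 3Q) − 19q_i, with Q = q_i + Σ_{j≠i} q_j.
First-order condition: 45.9 − 6q_i − 3Σ_{j≠i} q_j = 0.
With identical exporters, set every q_j = q: then 45.9 − 6q − 6q = 0, i.e. q = 45.9/12 = 3.825.

3.825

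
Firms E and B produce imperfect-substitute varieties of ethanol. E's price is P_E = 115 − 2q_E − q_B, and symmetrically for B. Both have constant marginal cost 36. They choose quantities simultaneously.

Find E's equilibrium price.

67.6

Firm E's profit: π = q_E(115 − 2q_E − q_B) − 36q_E.
∂π/∂q_E = 79 − 4q_E − q_B = 0 ⇒ q_E = 19.75 − 0.25q_B.
Setting q_E = q_B in the reaction function: q_E = 19.75 − 0.25q_E, so q_E = 19.75 / 1.25 = 15.8.
P_E = 115 − 2·15.8 − 15.8 = 67.6.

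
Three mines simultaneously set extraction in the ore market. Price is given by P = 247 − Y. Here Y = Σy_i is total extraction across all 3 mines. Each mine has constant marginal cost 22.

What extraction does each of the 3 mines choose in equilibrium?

A representative mine's profit is π_i = y_i(247 − Y) − 22y_i, with Y = y_i + Σ_{j≠i} y_j.
First-order condition: 225 − 2y_i − Σ_{j≠i} y_j = 0.
With identical mines, set every y_j = y: then 225 − 2y − 2y = 0, i.e. y = 225/4 = 56.25.

56.25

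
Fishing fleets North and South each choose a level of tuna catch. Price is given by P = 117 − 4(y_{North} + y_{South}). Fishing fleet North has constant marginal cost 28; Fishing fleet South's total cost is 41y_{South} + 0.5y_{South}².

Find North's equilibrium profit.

Fishing fleet North's profit: π = y_{North}(117 − 4(y_{North} + y_{South})) − 28y_{North}.
∂π/∂y_{North} = 89 − 8y_{North} − 4y_{South} = 0, so y_{North} = 11.125 − 0.5y_{South}.
For South: ∂π/∂y_{South} = 76 − 9y_{South} − 4y_{North} = 0 ⇒ y_{South} = 76/9 − (4/9)y_{North}.
Substituting the second reaction function into the first: y_{North} = 11.125 − 0.5(76/9 − (4/9)y_{North}), which gives (7/9)y_{North} = 497/72 ⇒ y_{North} = 8.875.
Then y_{South} = 76/9 − (4/9)·8.875 = 4.5.
Price P = 117 − 4·13.375 = 63.5.
North's profit: (63.5 − 28)·8.875 = 315.0625.

315.0625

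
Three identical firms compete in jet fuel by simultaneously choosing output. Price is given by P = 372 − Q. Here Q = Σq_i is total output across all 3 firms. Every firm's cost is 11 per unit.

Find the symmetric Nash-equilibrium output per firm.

90.25

A representative firm's profit is π_i = q_i(372 − Q) − 11q_i, with Q = q_i + Σ_{j≠i} q_j.
First-order condition: 361 − 2q_i − Σ_{j≠i} q_j = 0.
Imposing symmetry (q_j = q for all j) turns Σ_{j≠i} q_j into 2q, so 361 = 4q and q = 90.25.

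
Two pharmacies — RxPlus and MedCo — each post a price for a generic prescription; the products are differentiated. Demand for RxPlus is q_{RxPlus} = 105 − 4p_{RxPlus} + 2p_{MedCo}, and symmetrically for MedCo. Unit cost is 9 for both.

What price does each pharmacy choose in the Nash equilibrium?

RxPlus's profit: π = (p_{RxPlus} − 9)(105 − 4p_{RxPlus} + 2p_{MedCo}).
∂π/∂p_{RxPlus} = 141 − 8p_{RxPlus} + 2p_{MedCo} = 0 ⇒ p_{RxPlus} = 17.625 + 0.25p_{MedCo}.
The game is symmetric, so in equilibrium p_{MedCo} = p_{RxPlus}: the reaction function gives 0.75p_{RxPlus} = 17.625, hence p_{RxPlus} = 23.5.

23.5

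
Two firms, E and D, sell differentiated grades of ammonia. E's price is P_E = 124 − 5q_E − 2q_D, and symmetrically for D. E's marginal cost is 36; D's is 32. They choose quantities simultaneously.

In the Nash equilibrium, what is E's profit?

262.8125

Firm E's profit: π = q_E(124 − 5q_E − 2q_D) − 36q_E.
∂π/∂q_E = 88 − 10q_E − 2q_D = 0 ⇒ q_E = 8.8 − 0.2q_D.
Similarly q_D = 9.2 − 0.2q_E.
Plugging q_D into E's best response: q_E = 8.8 − 0.2(9.2 − 0.2q_E) ⇒ 0.96q_E = 6.96, so q_E = 7.25.
Then q_D = 9.2 − 0.2·7.25 = 7.75.
P_E = 124 − 5·7.25 − 2·7.75 = 72.25.
Profit = (72.25 − 36)·7.25 = 262.8125.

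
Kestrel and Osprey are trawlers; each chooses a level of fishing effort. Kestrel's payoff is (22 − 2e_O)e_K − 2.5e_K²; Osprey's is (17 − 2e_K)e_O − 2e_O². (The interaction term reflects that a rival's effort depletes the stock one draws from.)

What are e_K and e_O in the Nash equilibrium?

Expanding Kestrel's payoff: 22e_K − 2e_Oe_K − 2.5e_K².
∂π/∂e_K = 22 − 2e_O − 5e_K = 0, so e_K = 4.4 − 0.4e_O.
Likewise for Osprey: e_O = 4.25 − 0.5e_K.
Solving the two reaction functions simultaneously: (1 − (−0.4)(−0.5))e_K = 4.4 − 0.4·4.25, so 0.8e_K = 2.7 and e_K = 3.375.
Then e_O = 4.25 − 0.5·3.375 = 2.5625.

3.375, 2.5625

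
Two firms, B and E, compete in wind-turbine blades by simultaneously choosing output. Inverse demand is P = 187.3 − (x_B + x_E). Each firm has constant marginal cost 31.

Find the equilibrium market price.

Firm B's profit: π = x_B(187.3 − (x_B + x_E)) − 31x_B.
∂π/∂x_B = 156.3 − 2x_B − x_E = 0, so x_B = 78.15 − 0.5x_E.
Setting x_B = x_E in the reaction function: x_B = 78.15 − 0.5x_B, so x_B = 78.15 / 1.5 = 52.1.
Equilibrium price: P = 187.3 − 104.2 = 83.1.

83.1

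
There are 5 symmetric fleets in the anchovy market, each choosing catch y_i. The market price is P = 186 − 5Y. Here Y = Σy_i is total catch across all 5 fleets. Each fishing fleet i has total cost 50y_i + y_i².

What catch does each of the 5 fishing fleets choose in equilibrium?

A representative fishing fleet's profit is π_i = y_i(186 − 5Y) − 50y_i − y_i², with Y = y_i + Σ_{j≠i} y_j.
First-order condition: 136 − 12y_i − 5Σ_{j≠i} y_j = 0.
With identical fishing fleets, set every y_j = y: then 136 − 12y − 20y = 0, i.e. y = 136/32 = 4.25.

4.25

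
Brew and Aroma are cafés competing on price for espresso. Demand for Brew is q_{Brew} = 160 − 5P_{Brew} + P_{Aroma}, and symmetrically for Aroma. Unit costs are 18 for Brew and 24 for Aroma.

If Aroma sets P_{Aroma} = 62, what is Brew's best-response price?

31.2

Brew's profit: π = (P_{Brew} − 18)(160 − 5P_{Brew} + P_{Aroma}).
∂π/∂P_{Brew} = 250 − 10P_{Brew} + P_{Aroma} = 0 ⇒ P_{Brew} = 25 + 0.1P_{Aroma}.
At P_{Aroma} = 62: P_{Brew} = 25 + 0.1·62 = 31.2.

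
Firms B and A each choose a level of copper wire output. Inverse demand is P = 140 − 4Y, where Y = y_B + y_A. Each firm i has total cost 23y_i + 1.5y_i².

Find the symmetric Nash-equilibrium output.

7.8

Firm B's profit: π = y_B(140 − 4(y_B + y_A)) − 23y_B − 1.5y_B².
∂π/∂y_B = 117 − 11y_B − 4y_A = 0, so y_B = 117/11 − (4/11)y_A.
By symmetry y_A = y_B; substituting into the reaction function, (15/11)y_B = 117/11 and y_B = 7.8.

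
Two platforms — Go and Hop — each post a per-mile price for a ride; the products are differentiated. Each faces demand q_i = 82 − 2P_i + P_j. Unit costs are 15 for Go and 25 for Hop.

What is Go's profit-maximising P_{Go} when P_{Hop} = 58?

42.5

Go's profit: π = (P_{Go} − 15)(82 − 2P_{Go} + P_{Hop}).
∂π/∂P_{Go} = 112 − 4P_{Go} + P_{Hop} = 0 ⇒ P_{Go} = 28 + 0.25P_{Hop}.
At P_{Hop} = 58: P_{Go} = 28 + 0.25·58 = 42.5.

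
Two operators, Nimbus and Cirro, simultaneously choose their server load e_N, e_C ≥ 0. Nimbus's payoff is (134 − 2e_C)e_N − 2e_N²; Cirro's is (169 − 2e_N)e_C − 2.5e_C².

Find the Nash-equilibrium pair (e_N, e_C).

20.75, 25.5

Expanding Nimbus's payoff: 134e_N − 2e_Ce_N − 2e_N².
∂π/∂e_N = 134 − 2e_C − 4e_N = 0, so e_N = 33.5 − 0.5e_C.
Likewise for Cirro: e_C = 33.8 − 0.4e_N.
Solving the two reaction functions simultaneously: (1 − (−0.5)(−0.4))e_N = 33.5 − 0.5·33.8, so 0.8e_N = 16.6 and e_N = 20.75.
Then e_C = 33.8 − 0.4·20.75 = 25.5.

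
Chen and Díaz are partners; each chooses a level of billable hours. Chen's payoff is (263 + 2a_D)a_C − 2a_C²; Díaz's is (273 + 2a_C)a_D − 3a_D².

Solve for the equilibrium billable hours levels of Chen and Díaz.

106.2, 80.9

Expanding Chen's payoff: 263a_C + 2a_Da_C − 2a_C².
∂π/∂a_C = 263 + 2a_D − 4a_C = 0, so a_C = 65.75 + 0.5a_D.
Likewise for Díaz: a_D = 45.5 + (1/3)a_C.
Substituting the second reaction function into the first: a_C = 65.75 + 0.5(45.5 + (1/3)a_C), which gives (5/6)a_C = 88.5 ⇒ a_C = 106.2.
Then a_D = 45.5 + (1/3)·106.2 = 80.9.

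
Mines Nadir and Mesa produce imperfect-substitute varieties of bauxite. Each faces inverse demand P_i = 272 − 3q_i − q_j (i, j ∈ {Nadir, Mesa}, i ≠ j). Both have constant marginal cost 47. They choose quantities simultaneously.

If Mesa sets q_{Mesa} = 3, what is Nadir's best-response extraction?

37

Mine Nadir's profit: π = q_{Nadir}(272 − 3q_{Nadir} − q_{Mesa}) − 47q_{Nadir}.
∂π/∂q_{Nadir} = 225 − 6q_{Nadir} − q_{Mesa} = 0 ⇒ q_{Nadir} = 37.5 − (1/6)q_{Mesa}.
At q_{Mesa} = 3: q_{Nadir} = 37.5 − (1/6)·3 = 37.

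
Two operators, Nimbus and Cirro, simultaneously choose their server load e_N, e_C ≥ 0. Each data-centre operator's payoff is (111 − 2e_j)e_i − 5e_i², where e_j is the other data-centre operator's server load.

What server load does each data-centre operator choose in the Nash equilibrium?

Nimbus's payoff is (111 − 2e_C)e_N − 5e_N².
∂π/∂e_N = 111 − 2e_C − 10e_N = 0, so e_N = 11.1 − 0.2e_C.
Setting e_N = e_C in the reaction function: e_N = 11.1 − 0.2e_N, so e_N = 11.1 / 1.2 = 9.25.

9.25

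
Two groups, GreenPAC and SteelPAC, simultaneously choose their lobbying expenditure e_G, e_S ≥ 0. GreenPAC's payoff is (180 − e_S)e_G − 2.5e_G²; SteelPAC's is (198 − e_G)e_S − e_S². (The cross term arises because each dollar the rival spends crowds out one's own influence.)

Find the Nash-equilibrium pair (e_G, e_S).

18, 90

Expanding GreenPAC's payoff: 180e_G − e_Se_G − 2.5e_G².
∂π/∂e_G = 180 − e_S − 5e_G = 0, so e_G = 36 − 0.2e_S.
Likewise for SteelPAC: e_S = 99 − 0.5e_G.
Substituting the second reaction function into the first: e_G = 36 − 0.2(99 − 0.5e_G), which gives 0.9e_G = 16.2 ⇒ e_G = 18.
Then e_S = 99 − 0.5·18 = 90.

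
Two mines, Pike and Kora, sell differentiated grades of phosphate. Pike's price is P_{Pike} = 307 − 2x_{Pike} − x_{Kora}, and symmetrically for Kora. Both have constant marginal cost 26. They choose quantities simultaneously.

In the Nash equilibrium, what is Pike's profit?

6316.88

Mine Pike's profit: π = x_{Pike}(307 − 2x_{Pike} − x_{Kora}) − 26x_{Pike}.
∂π/∂x_{Pike} = 281 − 4x_{Pike} − x_{Kora} = 0 ⇒ x_{Pike} = 70.25 − 0.25x_{Kora}.
Setting x_{Pike} = x_{Kora} in the reaction function: x_{Pike} = 70.25 − 0.25x_{Pike}, so x_{Pike} = 70.25 / 1.25 = 56.2.
P_{Pike} = 307 − 2·56.2 − 56.2 = 138.4.
Profit = (138.4 − 26)·56.2 = 6316.88.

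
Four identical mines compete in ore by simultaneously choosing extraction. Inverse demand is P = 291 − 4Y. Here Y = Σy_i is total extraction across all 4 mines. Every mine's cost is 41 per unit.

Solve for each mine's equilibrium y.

A representative mine's profit is π_i = y_i(291 − 4Y) − 41y_i, with Y = y_i + Σ_{j≠i} y_j.
First-order condition: 250 − 8y_i − 4Σ_{j≠i} y_j = 0.
With identical mines, set every y_j = y: then 250 − 8y − 12y = 0, i.e. y = 250/20 = 12.5.

12.5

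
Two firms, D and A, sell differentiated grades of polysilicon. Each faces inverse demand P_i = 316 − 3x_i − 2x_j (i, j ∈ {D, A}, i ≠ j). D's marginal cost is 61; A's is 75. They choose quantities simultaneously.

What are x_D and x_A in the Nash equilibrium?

32.75, 29.25

Firm D's profit: π = x_D(316 − 3x_D − 2x_A) − 61x_D.
∂π/∂x_D = 255 − 6x_D − 2x_A = 0 ⇒ x_D = 42.5 − (1/3)x_A.
Similarly x_A = 241/6 − (1/3)x_D.
Plugging x_A into D's best response: x_D = 42.5 − (1/3)(241/6 − (1/3)x_D) ⇒ (8/9)x_D = 262/9, so x_D = 32.75.
Then x_A = 241/6 − (1/3)·32.75 = 29.25.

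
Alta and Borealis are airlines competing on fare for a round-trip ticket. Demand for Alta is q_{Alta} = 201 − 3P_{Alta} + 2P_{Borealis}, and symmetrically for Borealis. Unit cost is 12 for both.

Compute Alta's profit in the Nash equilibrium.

Alta's profit: π = (P_{Alta} − 12)(201 − 3P_{Alta} + 2P_{Borealis}).
∂π/∂P_{Alta} = 237 − 6P_{Alta} + 2P_{Borealis} = 0 ⇒ P_{Alta} = 39.5 + (1/3)P_{Borealis}.
Setting P_{Alta} = P_{Borealis} in the reaction function: P_{Alta} = 39.5 + (1/3)P_{Alta}, so P_{Alta} = 39.5 / (2/3) = 59.25.
q_{Alta} = 201 − 3·59.25 + 2·59.25 = 141.75.
Profit = (59.25 − 12)·141.75 = 6697.6875.

6697.6875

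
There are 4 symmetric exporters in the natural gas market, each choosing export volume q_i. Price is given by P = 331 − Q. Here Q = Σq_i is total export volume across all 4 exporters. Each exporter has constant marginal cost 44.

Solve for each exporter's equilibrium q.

57.4

A representative exporter's profit is π_i = q_i(331 − Q) − 44q_i, with Q = q_i + Σ_{j≠i} q_j.
First-order condition: 287 − 2q_i − Σ_{j≠i} q_j = 0.
In a symmetric equilibrium every exporter chooses the same q, so Σ_{j≠i} q_j = 3q. The condition becomes 287 − 5q = 0, giving q = 287/5 = 57.4.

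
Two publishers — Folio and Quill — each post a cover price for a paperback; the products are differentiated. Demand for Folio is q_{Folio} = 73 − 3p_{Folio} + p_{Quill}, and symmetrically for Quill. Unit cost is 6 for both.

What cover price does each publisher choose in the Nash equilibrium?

18.2

Folio's profit: π = (p_{Folio} − 6)(73 − 3p_{Folio} + p_{Quill}).
∂π/∂p_{Folio} = 91 − 6p_{Folio} + p_{Quill} = 0 ⇒ p_{Folio} = 91/6 + (1/6)p_{Quill}.
Setting p_{Folio} = p_{Quill} in the reaction function: p_{Folio} = 91/6 + (1/6)p_{Folio}, so p_{Folio} = (91/6) / (5/6) = 18.2.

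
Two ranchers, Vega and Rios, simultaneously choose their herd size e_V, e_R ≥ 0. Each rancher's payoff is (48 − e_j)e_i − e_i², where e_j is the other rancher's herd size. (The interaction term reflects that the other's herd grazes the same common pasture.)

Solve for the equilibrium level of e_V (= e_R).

16

Vega's payoff is (48 − e_R)e_V − e_V².
∂π/∂e_V = 48 − e_R − 2e_V = 0, so e_V = 24 − 0.5e_R.
The game is symmetric, so in equilibrium e_R = e_V: the reaction function gives 1.5e_V = 24, hence e_V = 16.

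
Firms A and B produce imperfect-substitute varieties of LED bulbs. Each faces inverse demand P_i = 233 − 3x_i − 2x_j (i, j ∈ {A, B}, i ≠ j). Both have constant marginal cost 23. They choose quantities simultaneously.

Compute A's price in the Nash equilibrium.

Firm A's profit: π = x_A(233 − 3x_A − 2x_B) − 23x_A.
∂π/∂x_A = 210 − 6x_A − 2x_B = 0 ⇒ x_A = 35 − (1/3)x_B.
The game is symmetric, so in equilibrium x_B = x_A: the reaction function gives (4/3)x_A = 35, hence x_A = 26.25.
P_A = 233 − 3·26.25 − 2·26.25 = 101.75.

101.75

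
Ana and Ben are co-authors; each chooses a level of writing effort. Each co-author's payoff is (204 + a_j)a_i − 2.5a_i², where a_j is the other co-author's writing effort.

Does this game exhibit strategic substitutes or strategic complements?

strategic complements

Ana's payoff is (204 + a_B)a_A − 2.5a_A².
∂π/∂a_A = 204 + a_B − 5a_A = 0, so a_A = 40.8 + 0.2a_B.
The best-response slope da_A/da_B = 0.2 > 0: the reaction function is upward-sloping, so the choices are strategic complements.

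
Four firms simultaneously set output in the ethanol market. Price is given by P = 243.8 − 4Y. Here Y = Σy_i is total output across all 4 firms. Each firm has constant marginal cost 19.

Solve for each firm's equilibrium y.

11.24

A representative firm's profit is π_i = y_i(243.8 − 4Y) − 19y_i, with Y = y_i + Σ_{j≠i} y_j.
First-order condition: 224.8 − 8y_i − 4Σ_{j≠i} y_j = 0.
In a symmetric equilibrium every firm chooses the same y, so Σ_{j≠i} y_j = 3y. The condition becomes 224.8 − 20y = 0, giving y = 224.8/20 = 11.24.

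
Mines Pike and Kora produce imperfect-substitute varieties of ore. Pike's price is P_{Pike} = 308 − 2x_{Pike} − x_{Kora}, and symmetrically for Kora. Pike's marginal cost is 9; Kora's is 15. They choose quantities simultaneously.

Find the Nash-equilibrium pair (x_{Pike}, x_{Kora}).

60.2, 58.2

Mine Pike's profit: π = x_{Pike}(308 − 2x_{Pike} − x_{Kora}) − 9x_{Pike}.
∂π/∂x_{Pike} = 299 − 4x_{Pike} − x_{Kora} = 0 ⇒ x_{Pike} = 74.75 − 0.25x_{Kora}.
Similarly x_{Kora} = 73.25 − 0.25x_{Pike}.
Substituting the second reaction function into the first: x_{Pike} = 74.75 − 0.25(73.25 − 0.25x_{Pike}), which gives 0.9375x_{Pike} = 56.4375 ⇒ x_{Pike} = 60.2.
Then x_{Kora} = 73.25 − 0.25·60.2 = 58.2.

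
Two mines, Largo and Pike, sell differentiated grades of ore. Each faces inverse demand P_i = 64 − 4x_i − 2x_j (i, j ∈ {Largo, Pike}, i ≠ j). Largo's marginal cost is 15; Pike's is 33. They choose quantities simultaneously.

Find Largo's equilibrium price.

37

Mine Largo's profit: π = x_{Largo}(64 − 4x_{Largo} − 2x_{Pike}) − 15x_{Largo}.
∂π/∂x_{Largo} = 49 − 8x_{Largo} − 2x_{Pike} = 0 ⇒ x_{Largo} = 6.125 − 0.25x_{Pike}.
Similarly x_{Pike} = 3.875 − 0.25x_{Largo}.
Solving the two reaction functions simultaneously: (1 − (−0.25)(−0.25))x_{Largo} = 6.125 − 0.25·3.875, so 0.9375x_{Largo} = 165/32 and x_{Largo} = 5.5.
Then x_{Pike} = 3.875 − 0.25·5.5 = 2.5.
P_{Largo} = 64 − 4·5.5 − 2·2.5 = 37.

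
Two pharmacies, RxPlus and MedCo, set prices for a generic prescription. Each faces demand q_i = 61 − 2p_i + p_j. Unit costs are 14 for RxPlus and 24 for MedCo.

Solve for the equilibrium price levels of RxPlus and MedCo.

31, 35

RxPlus's profit: π = (p_{RxPlus} − 14)(61 − 2p_{RxPlus} + p_{MedCo}).
∂π/∂p_{RxPlus} = 89 − 4p_{RxPlus} + p_{MedCo} = 0 ⇒ p_{RxPlus} = 22.25 + 0.25p_{MedCo}.
Similarly p_{MedCo} = 27.25 + 0.25p_{RxPlus}.
Plugging p_{MedCo} into RxPlus's best response: p_{RxPlus} = 22.25 + 0.25(27.25 + 0.25p_{RxPlus}) ⇒ 0.9375p_{RxPlus} = 29.0625, so p_{RxPlus} = 31.
Then p_{MedCo} = 27.25 + 0.25·31 = 35.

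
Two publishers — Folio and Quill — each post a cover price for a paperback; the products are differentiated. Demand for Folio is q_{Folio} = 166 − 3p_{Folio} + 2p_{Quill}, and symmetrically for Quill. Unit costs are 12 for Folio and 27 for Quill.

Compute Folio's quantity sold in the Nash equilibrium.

Folio's profit: π = (p_{Folio} − 12)(166 − 3p_{Folio} + 2p_{Quill}).
∂π/∂p_{Folio} = 202 − 6p_{Folio} + 2p_{Quill} = 0 ⇒ p_{Folio} = 101/3 + (1/3)p_{Quill}.
Similarly p_{Quill} = 247/6 + (1/3)p_{Folio}.
Substituting the second reaction function into the first: p_{Folio} = 101/3 + (1/3)(247/6 + (1/3)p_{Folio}), which gives (8/9)p_{Folio} = 853/18 ⇒ p_{Folio} = 53.3125.
Then p_{Quill} = 247/6 + (1/3)·53.3125 = 58.9375.
q_{Folio} = 166 − 3·53.3125 + 2·58.9375 = 123.9375.

123.9375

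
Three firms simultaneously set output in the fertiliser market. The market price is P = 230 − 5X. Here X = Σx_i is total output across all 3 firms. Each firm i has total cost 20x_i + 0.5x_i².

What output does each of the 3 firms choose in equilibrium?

A representative firm's profit is π_i = x_i(230 − 5X) − 20x_i − 0.5x_i², with X = x_i + Σ_{j≠i} x_j.
First-order condition: 210 − 11x_i − 5Σ_{j≠i} x_j = 0.
Imposing symmetry (x_j = x for all j) turns Σ_{j≠i} x_j into 2x, so 210 = 21x and x = 10.

10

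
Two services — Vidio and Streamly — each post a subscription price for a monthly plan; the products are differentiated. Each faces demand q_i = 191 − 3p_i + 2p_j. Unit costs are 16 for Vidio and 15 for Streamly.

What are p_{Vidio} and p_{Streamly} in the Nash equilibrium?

Vidio's profit: π = (p_{Vidio} − 16)(191 − 3p_{Vidio} + 2p_{Streamly}).
∂π/∂p_{Vidio} = 239 − 6p_{Vidio} + 2p_{Streamly} = 0 ⇒ p_{Vidio} = 239/6 + (1/3)p_{Streamly}.
Similarly p_{Streamly} = 118/3 + (1/3)p_{Vidio}.
Substituting the second reaction function into the first: p_{Vidio} = 239/6 + (1/3)(118/3 + (1/3)p_{Vidio}), which gives (8/9)p_{Vidio} = 953/18 ⇒ p_{Vidio} = 59.5625.
Then p_{Streamly} = 118/3 + (1/3)·59.5625 = 59.1875.

59.5625, 59.1875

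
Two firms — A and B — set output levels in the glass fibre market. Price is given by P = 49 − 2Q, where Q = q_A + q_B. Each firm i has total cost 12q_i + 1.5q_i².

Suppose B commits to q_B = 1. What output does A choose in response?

Firm A's profit: π = q_A(49 − 2(q_A + q_B)) − 12q_A − 1.5q_A².
∂π/∂q_A = 37 − 7q_A − 2q_B = 0, so q_A = 37/7 − (2/7)q_B.
At q_B = 1: q_A = 37/7 − (2/7)·1 = 5.

5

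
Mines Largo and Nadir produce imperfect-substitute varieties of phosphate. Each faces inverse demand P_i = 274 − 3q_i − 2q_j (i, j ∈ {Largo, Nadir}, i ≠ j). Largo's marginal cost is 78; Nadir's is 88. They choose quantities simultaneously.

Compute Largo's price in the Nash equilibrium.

Mine Largo's profit: π = q_{Largo}(274 − 3q_{Largo} − 2q_{Nadir}) − 78q_{Largo}.
∂π/∂q_{Largo} = 196 − 6q_{Largo} − 2q_{Nadir} = 0 ⇒ q_{Largo} = 98/3 − (1/3)q_{Nadir}.
Similarly q_{Nadir} = 31 − (1/3)q_{Largo}.
Substituting the second reaction function into the first: q_{Largo} = 98/3 − (1/3)(31 − (1/3)q_{Largo}), which gives (8/9)q_{Largo} = 67/3 ⇒ q_{Largo} = 25.125.
Then q_{Nadir} = 31 − (1/3)·25.125 = 22.625.
P_{Largo} = 274 − 3·25.125 − 2·22.625 = 153.375.

153.375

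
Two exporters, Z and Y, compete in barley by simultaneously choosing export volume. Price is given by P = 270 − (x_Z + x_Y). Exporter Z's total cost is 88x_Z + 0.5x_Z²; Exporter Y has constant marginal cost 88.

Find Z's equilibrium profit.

Exporter Z's profit: π = x_Z(270 − (x_Z + x_Y)) − 88x_Z − 0.5x_Z².
∂π/∂x_Z = 182 − 3x_Z − x_Y = 0, so x_Z = 182/3 − (1/3)x_Y.
For Y: ∂π/∂x_Y = 182 − 2x_Y − x_Z = 0 ⇒ x_Y = 91 − 0.5x_Z.
Substituting the second reaction function into the first: x_Z = 182/3 − (1/3)(91 − 0.5x_Z), which gives (5/6)x_Z = 91/3 ⇒ x_Z = 36.4.
Then x_Y = 91 − 0.5·36.4 = 72.8.
Price P = 270 − 109.2 = 160.8.
Z's profit: (160.8 − 88)·36.4 − 0.5(36.4)² = 1987.44.

1987.44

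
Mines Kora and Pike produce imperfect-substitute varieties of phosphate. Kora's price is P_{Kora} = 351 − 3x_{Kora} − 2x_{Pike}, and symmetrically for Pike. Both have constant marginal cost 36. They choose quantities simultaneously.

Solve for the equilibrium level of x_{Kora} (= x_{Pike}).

39.375

Mine Kora's profit: π = x_{Kora}(351 − 3x_{Kora} − 2x_{Pike}) − 36x_{Kora}.
∂π/∂x_{Kora} = 315 − 6x_{Kora} − 2x_{Pike} = 0 ⇒ x_{Kora} = 52.5 − (1/3)x_{Pike}.
The game is symmetric, so in equilibrium x_{Pike} = x_{Kora}: the reaction function gives (4/3)x_{Kora} = 52.5, hence x_{Kora} = 39.375.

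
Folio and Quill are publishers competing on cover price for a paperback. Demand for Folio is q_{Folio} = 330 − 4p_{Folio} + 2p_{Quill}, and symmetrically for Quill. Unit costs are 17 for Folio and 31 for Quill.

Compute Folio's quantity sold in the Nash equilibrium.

204.8

Folio's profit: π = (p_{Folio} − 17)(330 − 4p_{Folio} + 2p_{Quill}).
∂π/∂p_{Folio} = 398 − 8p_{Folio} + 2p_{Quill} = 0 ⇒ p_{Folio} = 49.75 + 0.25p_{Quill}.
Similarly p_{Quill} = 56.75 + 0.25p_{Folio}.
Plugging p_{Quill} into Folio's best response: p_{Folio} = 49.75 + 0.25(56.75 + 0.25p_{Folio}) ⇒ 0.9375p_{Folio} = 63.9375, so p_{Folio} = 68.2.
Then p_{Quill} = 56.75 + 0.25·68.2 = 73.8.
q_{Folio} = 330 − 4·68.2 + 2·73.8 = 204.8.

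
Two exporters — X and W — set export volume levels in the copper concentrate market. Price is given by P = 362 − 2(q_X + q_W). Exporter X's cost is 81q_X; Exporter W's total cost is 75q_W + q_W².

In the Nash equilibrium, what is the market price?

Exporter X's profit: π = q_X(362 − 2(q_X + q_W)) − 81q_X.
∂π/∂q_X = 281 − 4q_X − 2q_W = 0, so q_X = 70.25 − 0.5q_W.
For W: ∂π/∂q_W = 287 − 6q_W − 2q_X = 0 ⇒ q_W = 287/6 − (1/3)q_X.
Plugging q_W into X's best response: q_X = 70.25 − 0.5(287/6 − (1/3)q_X) ⇒ (5/6)q_X = 139/3, so q_X = 55.6.
Then q_W = 287/6 − (1/3)·55.6 = 29.3.
Equilibrium price: P = 362 − 2·84.9 = 192.2.

192.2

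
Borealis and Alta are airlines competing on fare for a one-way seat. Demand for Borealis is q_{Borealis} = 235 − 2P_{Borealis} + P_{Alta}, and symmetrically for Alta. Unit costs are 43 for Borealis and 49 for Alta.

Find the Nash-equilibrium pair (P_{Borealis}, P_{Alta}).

107.8, 110.2

Borealis's profit: π = (P_{Borealis} − 43)(235 − 2P_{Borealis} + P_{Alta}).
∂π/∂P_{Borealis} = 321 − 4P_{Borealis} + P_{Alta} = 0 ⇒ P_{Borealis} = 80.25 + 0.25P_{Alta}.
Similarly P_{Alta} = 83.25 + 0.25P_{Borealis}.
Substituting the second reaction function into the first: P_{Borealis} = 80.25 + 0.25(83.25 + 0.25P_{Borealis}), which gives 0.9375P_{Borealis} = 101.0625 ⇒ P_{Borealis} = 107.8.
Then P_{Alta} = 83.25 + 0.25·107.8 = 110.2.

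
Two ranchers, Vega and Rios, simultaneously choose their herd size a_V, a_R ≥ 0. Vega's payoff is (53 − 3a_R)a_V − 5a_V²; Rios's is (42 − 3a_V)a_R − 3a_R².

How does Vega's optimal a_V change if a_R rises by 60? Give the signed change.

Expanding Vega's payoff: 53a_V − 3a_Ra_V − 5a_V².
∂π/∂a_V = 53 − 3a_R − 10a_V = 0, so a_V = 5.3 − 0.3a_R.
The reaction-function slope is −0.3, so a 60-unit rise in a_R moves a_V by −0.3 × 60 = −18. Vega's best response falls — the actions are strategic substitutes.

-18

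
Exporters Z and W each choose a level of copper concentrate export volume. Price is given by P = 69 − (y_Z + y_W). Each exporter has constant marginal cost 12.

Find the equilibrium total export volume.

Exporter Z's profit: π = y_Z(69 − (y_Z + y_W)) − 12y_Z.
∂π/∂y_Z = 57 − 2y_Z − y_W = 0, so y_Z = 28.5 − 0.5y_W.
Setting y_Z = y_W in the reaction function: y_Z = 28.5 − 0.5y_Z, so y_Z = 28.5 / 1.5 = 19.
Total export volume: 19 + 19 = 38.

38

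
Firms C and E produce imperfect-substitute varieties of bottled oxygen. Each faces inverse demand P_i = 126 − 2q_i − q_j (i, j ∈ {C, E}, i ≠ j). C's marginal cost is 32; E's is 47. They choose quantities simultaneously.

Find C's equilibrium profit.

784.08

Firm C's profit: π = q_C(126 − 2q_C − q_E) − 32q_C.
∂π/∂q_C = 94 − 4q_C − q_E = 0 ⇒ q_C = 23.5 − 0.25q_E.
Similarly q_E = 19.75 − 0.25q_C.
Substituting the second reaction function into the first: q_C = 23.5 − 0.25(19.75 − 0.25q_C), which gives 0.9375q_C = 18.5625 ⇒ q_C = 19.8.
Then q_E = 19.75 − 0.25·19.8 = 14.8.
P_C = 126 − 2·19.8 − 14.8 = 71.6.
Profit = (71.6 − 32)·19.8 = 784.08.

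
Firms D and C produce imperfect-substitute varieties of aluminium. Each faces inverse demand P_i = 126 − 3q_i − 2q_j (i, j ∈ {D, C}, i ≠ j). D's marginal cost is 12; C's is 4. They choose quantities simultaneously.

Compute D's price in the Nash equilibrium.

Firm D's profit: π = q_D(126 − 3q_D − 2q_C) − 12q_D.
∂π/∂q_D = 114 − 6q_D − 2q_C = 0 ⇒ q_D = 19 − (1/3)q_C.
Similarly q_C = 61/3 − (1/3)q_D.
Solving the two reaction functions simultaneously: (1 − (−1/3)(−1/3))q_D = 19 − (1/3)·(61/3), so (8/9)q_D = 110/9 and q_D = 13.75.
Then q_C = 61/3 − (1/3)·13.75 = 15.75.
P_D = 126 − 3·13.75 − 2·15.75 = 53.25.

53.25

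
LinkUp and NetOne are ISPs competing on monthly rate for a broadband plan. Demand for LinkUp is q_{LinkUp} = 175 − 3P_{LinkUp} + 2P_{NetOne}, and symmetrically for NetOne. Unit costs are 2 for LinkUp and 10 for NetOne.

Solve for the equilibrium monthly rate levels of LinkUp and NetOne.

LinkUp's profit: π = (P_{LinkUp} − 2)(175 − 3P_{LinkUp} + 2P_{NetOne}).
∂π/∂P_{LinkUp} = 181 − 6P_{LinkUp} + 2P_{NetOne} = 0 ⇒ P_{LinkUp} = 181/6 + (1/3)P_{NetOne}.
Similarly P_{NetOne} = 205/6 + (1/3)P_{LinkUp}.
Substituting the second reaction function into the first: P_{LinkUp} = 181/6 + (1/3)(205/6 + (1/3)P_{LinkUp}), which gives (8/9)P_{LinkUp} = 374/9 ⇒ P_{LinkUp} = 46.75.
Then P_{NetOne} = 205/6 + (1/3)·46.75 = 49.75.

46.75, 49.75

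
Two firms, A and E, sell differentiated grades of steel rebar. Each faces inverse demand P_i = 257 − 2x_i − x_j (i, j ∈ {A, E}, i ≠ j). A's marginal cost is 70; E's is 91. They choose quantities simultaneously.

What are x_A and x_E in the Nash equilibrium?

Firm A's profit: π = x_A(257 − 2x_A − x_E) − 70x_A.
∂π/∂x_A = 187 − 4x_A − x_E = 0 ⇒ x_A = 46.75 − 0.25x_E.
Similarly x_E = 41.5 − 0.25x_A.
Solving the two reaction functions simultaneously: (1 − (−0.25)(−0.25))x_A = 46.75 − 0.25·41.5, so 0.9375x_A = 36.375 and x_A = 38.8.
Then x_E = 41.5 − 0.25·38.8 = 31.8.

38.8, 31.8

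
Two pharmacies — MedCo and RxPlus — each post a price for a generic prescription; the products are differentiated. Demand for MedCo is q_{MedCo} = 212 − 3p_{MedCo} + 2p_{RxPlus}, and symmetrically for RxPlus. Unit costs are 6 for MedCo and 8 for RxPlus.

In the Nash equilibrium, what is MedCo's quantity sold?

MedCo's profit: π = (p_{MedCo} − 6)(212 − 3p_{MedCo} + 2p_{RxPlus}).
∂π/∂p_{MedCo} = 230 − 6p_{MedCo} + 2p_{RxPlus} = 0 ⇒ p_{MedCo} = 115/3 + (1/3)p_{RxPlus}.
Similarly p_{RxPlus} = 118/3 + (1/3)p_{MedCo}.
Plugging p_{RxPlus} into MedCo's best response: p_{MedCo} = 115/3 + (1/3)(118/3 + (1/3)p_{MedCo}) ⇒ (8/9)p_{MedCo} = 463/9, so p_{MedCo} = 57.875.
Then p_{RxPlus} = 118/3 + (1/3)·57.875 = 58.625.
q_{MedCo} = 212 − 3·57.875 + 2·58.625 = 155.625.

155.625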